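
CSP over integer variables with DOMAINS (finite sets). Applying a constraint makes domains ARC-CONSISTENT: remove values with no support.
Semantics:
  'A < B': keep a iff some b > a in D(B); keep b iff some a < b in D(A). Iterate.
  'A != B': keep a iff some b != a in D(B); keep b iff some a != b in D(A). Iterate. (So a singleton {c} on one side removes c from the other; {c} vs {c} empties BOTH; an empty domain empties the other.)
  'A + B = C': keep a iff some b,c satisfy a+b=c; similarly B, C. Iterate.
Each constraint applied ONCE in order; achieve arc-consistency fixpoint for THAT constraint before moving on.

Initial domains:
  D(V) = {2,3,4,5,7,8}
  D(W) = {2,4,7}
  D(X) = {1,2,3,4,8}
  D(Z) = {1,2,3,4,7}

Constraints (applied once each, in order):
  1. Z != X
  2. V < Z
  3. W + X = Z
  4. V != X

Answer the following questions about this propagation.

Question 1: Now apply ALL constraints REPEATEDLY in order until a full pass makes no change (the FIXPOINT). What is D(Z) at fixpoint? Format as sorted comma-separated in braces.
pass 0 (initial): D(Z)={1,2,3,4,7}
pass 1: V {2,3,4,5,7,8}->{2,3,4,5}; W {2,4,7}->{2,4}; X {1,2,3,4,8}->{1,2,3}; Z {1,2,3,4,7}->{3,4,7}
pass 2: no change
Fixpoint after 2 passes: D(Z) = {3,4,7}

Answer: {3,4,7}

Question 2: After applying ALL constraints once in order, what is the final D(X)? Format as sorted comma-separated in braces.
Constraint 1 (Z != X) on D(Z)={1,2,3,4,7} D(X)={1,2,3,4,8}: no change
Constraint 2 (V < Z) on D(V)={2,3,4,5,7,8} D(Z)={1,2,3,4,7}: V {2,3,4,5,7,8}->{2,3,4,5}; Z {1,2,3,4,7}->{3,4,7}
Constraint 3 (W + X = Z) on D(W)={2,4,7} D(X)={1,2,3,4,8} D(Z)={3,4,7}: W {2,4,7}->{2,4}; X {1,2,3,4,8}->{1,2,3}
Constraint 4 (V != X) on D(V)={2,3,4,5} D(X)={1,2,3}: no change
So after all 4 constraints: D(X) = {1,2,3}

Answer: {1,2,3}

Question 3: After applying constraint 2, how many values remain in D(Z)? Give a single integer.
Constraint 1 (Z != X) on D(Z)={1,2,3,4,7} D(X)={1,2,3,4,8}: no change
Constraint 2 (V < Z) on D(V)={2,3,4,5,7,8} D(Z)={1,2,3,4,7}: V {2,3,4,5,7,8}->{2,3,4,5}; Z {1,2,3,4,7}->{3,4,7}
So after constraint 2: D(Z)={3,4,7}, size = 3

Answer: 3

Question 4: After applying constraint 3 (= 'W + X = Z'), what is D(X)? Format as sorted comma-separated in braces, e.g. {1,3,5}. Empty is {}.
Answer: {1,2,3}

Derivation:
Constraint 1 (Z != X) on D(Z)={1,2,3,4,7} D(X)={1,2,3,4,8}: no change
Constraint 2 (V < Z) on D(V)={2,3,4,5,7,8} D(Z)={1,2,3,4,7}: V {2,3,4,5,7,8}->{2,3,4,5}; Z {1,2,3,4,7}->{3,4,7}
Constraint 3 (W + X = Z) on D(W)={2,4,7} D(X)={1,2,3,4,8} D(Z)={3,4,7}: W {2,4,7}->{2,4}; X {1,2,3,4,8}->{1,2,3}
So after constraint 3: D(X) = {1,2,3}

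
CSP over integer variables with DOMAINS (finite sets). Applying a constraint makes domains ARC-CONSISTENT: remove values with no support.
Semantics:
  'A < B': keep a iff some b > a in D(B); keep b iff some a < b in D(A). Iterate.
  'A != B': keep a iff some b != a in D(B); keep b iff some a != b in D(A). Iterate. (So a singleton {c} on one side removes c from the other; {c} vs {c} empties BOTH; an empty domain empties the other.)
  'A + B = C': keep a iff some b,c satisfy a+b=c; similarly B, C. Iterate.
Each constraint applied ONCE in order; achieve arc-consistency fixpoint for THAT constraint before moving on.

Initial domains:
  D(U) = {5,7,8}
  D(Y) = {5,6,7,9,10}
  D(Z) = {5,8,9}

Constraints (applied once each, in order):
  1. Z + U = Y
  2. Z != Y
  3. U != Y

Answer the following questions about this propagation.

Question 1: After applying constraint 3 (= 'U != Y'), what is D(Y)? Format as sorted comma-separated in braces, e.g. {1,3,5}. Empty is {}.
Constraint 1 (Z + U = Y) on D(Z)={5,8,9} D(U)={5,7,8} D(Y)={5,6,7,9,10}: Z {5,8,9}->{5}; U {5,7,8}->{5}; Y {5,6,7,9,10}->{10}
Constraint 2 (Z != Y) on D(Z)={5} D(Y)={10}: no change
Constraint 3 (U != Y) on D(U)={5} D(Y)={10}: no change
So after constraint 3: D(Y) = {10}

Answer: {10}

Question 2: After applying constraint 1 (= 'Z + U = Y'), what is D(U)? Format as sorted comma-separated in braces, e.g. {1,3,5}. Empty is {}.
Constraint 1 (Z + U = Y) on D(Z)={5,8,9} D(U)={5,7,8} D(Y)={5,6,7,9,10}: Z {5,8,9}->{5}; U {5,7,8}->{5}; Y {5,6,7,9,10}->{10}
So after constraint 1: D(U) = {5}

Answer: {5}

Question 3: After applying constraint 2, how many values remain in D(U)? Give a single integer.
Answer: 1

Derivation:
Constraint 1 (Z + U = Y) on D(Z)={5,8,9} D(U)={5,7,8} D(Y)={5,6,7,9,10}: Z {5,8,9}->{5}; U {5,7,8}->{5}; Y {5,6,7,9,10}->{10}
Constraint 2 (Z != Y) on D(Z)={5} D(Y)={10}: no change
So after constraint 2: D(U)={5}, size = 1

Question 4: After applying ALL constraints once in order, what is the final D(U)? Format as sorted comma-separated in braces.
Answer: {5}

Derivation:
Constraint 1 (Z + U = Y) on D(Z)={5,8,9} D(U)={5,7,8} D(Y)={5,6,7,9,10}: Z {5,8,9}->{5}; U {5,7,8}->{5}; Y {5,6,7,9,10}->{10}
Constraint 2 (Z != Y) on D(Z)={5} D(Y)={10}: no change
Constraint 3 (U != Y) on D(U)={5} D(Y)={10}: no change
So after all 3 constraints: D(U) = {5}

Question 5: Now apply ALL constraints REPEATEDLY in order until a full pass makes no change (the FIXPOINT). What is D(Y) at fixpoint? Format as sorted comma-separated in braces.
pass 0 (initial): D(Y)={5,6,7,9,10}
pass 1: U {5,7,8}->{5}; Y {5,6,7,9,10}->{10}; Z {5,8,9}->{5}
pass 2: no change
Fixpoint after 2 passes: D(Y) = {10}

Answer: {10}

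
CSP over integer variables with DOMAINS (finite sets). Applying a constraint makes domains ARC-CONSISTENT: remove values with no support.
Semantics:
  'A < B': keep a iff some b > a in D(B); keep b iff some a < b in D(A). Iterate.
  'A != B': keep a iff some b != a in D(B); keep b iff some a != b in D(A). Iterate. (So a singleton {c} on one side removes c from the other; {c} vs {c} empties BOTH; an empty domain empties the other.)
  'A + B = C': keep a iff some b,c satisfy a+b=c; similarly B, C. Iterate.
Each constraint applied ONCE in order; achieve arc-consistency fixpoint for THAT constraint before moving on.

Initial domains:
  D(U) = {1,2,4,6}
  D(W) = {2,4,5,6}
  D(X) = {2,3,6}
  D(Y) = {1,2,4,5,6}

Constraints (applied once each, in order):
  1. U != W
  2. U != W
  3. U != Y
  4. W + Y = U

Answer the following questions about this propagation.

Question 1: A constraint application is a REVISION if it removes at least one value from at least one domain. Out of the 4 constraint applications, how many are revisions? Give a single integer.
Answer: 1

Derivation:
Constraint 1 (U != W) on D(U)={1,2,4,6} D(W)={2,4,5,6}: no change => not a revision
Constraint 2 (U != W) on D(U)={1,2,4,6} D(W)={2,4,5,6}: no change => not a revision
Constraint 3 (U != Y) on D(U)={1,2,4,6} D(Y)={1,2,4,5,6}: no change => not a revision
Constraint 4 (W + Y = U) on D(W)={2,4,5,6} D(Y)={1,2,4,5,6} D(U)={1,2,4,6}: W {2,4,5,6}->{2,4,5}; Y {1,2,4,5,6}->{1,2,4}; U {1,2,4,6}->{4,6} => REVISION
Total revisions = 1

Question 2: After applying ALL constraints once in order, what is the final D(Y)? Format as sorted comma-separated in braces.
Answer: {1,2,4}

Derivation:
Constraint 1 (U != W) on D(U)={1,2,4,6} D(W)={2,4,5,6}: no change
Constraint 2 (U != W) on D(U)={1,2,4,6} D(W)={2,4,5,6}: no change
Constraint 3 (U != Y) on D(U)={1,2,4,6} D(Y)={1,2,4,5,6}: no change
Constraint 4 (W + Y = U) on D(W)={2,4,5,6} D(Y)={1,2,4,5,6} D(U)={1,2,4,6}: W {2,4,5,6}->{2,4,5}; Y {1,2,4,5,6}->{1,2,4}; U {1,2,4,6}->{4,6}
So after all 4 constraints: D(Y) = {1,2,4}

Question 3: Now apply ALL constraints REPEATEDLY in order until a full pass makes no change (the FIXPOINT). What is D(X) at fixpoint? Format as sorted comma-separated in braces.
Answer: {2,3,6}

Derivation:
pass 0 (initial): D(X)={2,3,6}
pass 1: U {1,2,4,6}->{4,6}; W {2,4,5,6}->{2,4,5}; Y {1,2,4,5,6}->{1,2,4}
pass 2: no change
Fixpoint after 2 passes: D(X) = {2,3,6}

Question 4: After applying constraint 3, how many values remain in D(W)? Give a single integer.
Constraint 1 (U != W) on D(U)={1,2,4,6} D(W)={2,4,5,6}: no change
Constraint 2 (U != W) on D(U)={1,2,4,6} D(W)={2,4,5,6}: no change
Constraint 3 (U != Y) on D(U)={1,2,4,6} D(Y)={1,2,4,5,6}: no change
So after constraint 3: D(W)={2,4,5,6}, size = 4

Answer: 4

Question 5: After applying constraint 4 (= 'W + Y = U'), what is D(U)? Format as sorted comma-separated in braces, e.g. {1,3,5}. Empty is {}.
Constraint 1 (U != W) on D(U)={1,2,4,6} D(W)={2,4,5,6}: no change
Constraint 2 (U != W) on D(U)={1,2,4,6} D(W)={2,4,5,6}: no change
Constraint 3 (U != Y) on D(U)={1,2,4,6} D(Y)={1,2,4,5,6}: no change
Constraint 4 (W + Y = U) on D(W)={2,4,5,6} D(Y)={1,2,4,5,6} D(U)={1,2,4,6}: W {2,4,5,6}->{2,4,5}; Y {1,2,4,5,6}->{1,2,4}; U {1,2,4,6}->{4,6}
So after constraint 4: D(U) = {4,6}

Answer: {4,6}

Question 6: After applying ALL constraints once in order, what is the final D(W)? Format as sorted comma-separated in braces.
Constraint 1 (U != W) on D(U)={1,2,4,6} D(W)={2,4,5,6}: no change
Constraint 2 (U != W) on D(U)={1,2,4,6} D(W)={2,4,5,6}: no change
Constraint 3 (U != Y) on D(U)={1,2,4,6} D(Y)={1,2,4,5,6}: no change
Constraint 4 (W + Y = U) on D(W)={2,4,5,6} D(Y)={1,2,4,5,6} D(U)={1,2,4,6}: W {2,4,5,6}->{2,4,5}; Y {1,2,4,5,6}->{1,2,4}; U {1,2,4,6}->{4,6}
So after all 4 constraints: D(W) = {2,4,5}

Answer: {2,4,5}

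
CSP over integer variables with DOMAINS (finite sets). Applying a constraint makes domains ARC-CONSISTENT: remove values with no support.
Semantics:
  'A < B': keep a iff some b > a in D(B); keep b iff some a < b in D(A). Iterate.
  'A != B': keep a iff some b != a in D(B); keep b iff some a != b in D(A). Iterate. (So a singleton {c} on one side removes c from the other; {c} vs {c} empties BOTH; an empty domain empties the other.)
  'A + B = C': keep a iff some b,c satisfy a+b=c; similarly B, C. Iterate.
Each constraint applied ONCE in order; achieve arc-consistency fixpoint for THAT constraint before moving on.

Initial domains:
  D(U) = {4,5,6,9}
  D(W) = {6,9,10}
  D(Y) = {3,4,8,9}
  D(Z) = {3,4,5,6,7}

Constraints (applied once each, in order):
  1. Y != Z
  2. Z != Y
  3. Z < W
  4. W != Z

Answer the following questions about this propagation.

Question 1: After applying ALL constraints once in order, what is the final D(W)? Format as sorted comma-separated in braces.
Constraint 1 (Y != Z) on D(Y)={3,4,8,9} D(Z)={3,4,5,6,7}: no change
Constraint 2 (Z != Y) on D(Z)={3,4,5,6,7} D(Y)={3,4,8,9}: no change
Constraint 3 (Z < W) on D(Z)={3,4,5,6,7} D(W)={6,9,10}: no change
Constraint 4 (W != Z) on D(W)={6,9,10} D(Z)={3,4,5,6,7}: no change
So after all 4 constraints: D(W) = {6,9,10}

Answer: {6,9,10}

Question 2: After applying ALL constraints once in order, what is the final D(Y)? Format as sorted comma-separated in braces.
Constraint 1 (Y != Z) on D(Y)={3,4,8,9} D(Z)={3,4,5,6,7}: no change
Constraint 2 (Z != Y) on D(Z)={3,4,5,6,7} D(Y)={3,4,8,9}: no change
Constraint 3 (Z < W) on D(Z)={3,4,5,6,7} D(W)={6,9,10}: no change
Constraint 4 (W != Z) on D(W)={6,9,10} D(Z)={3,4,5,6,7}: no change
So after all 4 constraints: D(Y) = {3,4,8,9}

Answer: {3,4,8,9}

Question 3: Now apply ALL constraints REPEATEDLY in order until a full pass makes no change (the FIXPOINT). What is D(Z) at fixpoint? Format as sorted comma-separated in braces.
Answer: {3,4,5,6,7}

Derivation:
pass 0 (initial): D(Z)={3,4,5,6,7}
pass 1: no change
Fixpoint after 1 passes: D(Z) = {3,4,5,6,7}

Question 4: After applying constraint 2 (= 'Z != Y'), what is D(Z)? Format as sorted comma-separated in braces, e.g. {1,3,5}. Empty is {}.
Constraint 1 (Y != Z) on D(Y)={3,4,8,9} D(Z)={3,4,5,6,7}: no change
Constraint 2 (Z != Y) on D(Z)={3,4,5,6,7} D(Y)={3,4,8,9}: no change
So after constraint 2: D(Z) = {3,4,5,6,7}

Answer: {3,4,5,6,7}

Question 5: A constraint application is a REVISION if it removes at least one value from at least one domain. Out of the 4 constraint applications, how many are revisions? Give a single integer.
Answer: 0

Derivation:
Constraint 1 (Y != Z) on D(Y)={3,4,8,9} D(Z)={3,4,5,6,7}: no change => not a revision
Constraint 2 (Z != Y) on D(Z)={3,4,5,6,7} D(Y)={3,4,8,9}: no change => not a revision
Constraint 3 (Z < W) on D(Z)={3,4,5,6,7} D(W)={6,9,10}: no change => not a revision
Constraint 4 (W != Z) on D(W)={6,9,10} D(Z)={3,4,5,6,7}: no change => not a revision
Total revisions = 0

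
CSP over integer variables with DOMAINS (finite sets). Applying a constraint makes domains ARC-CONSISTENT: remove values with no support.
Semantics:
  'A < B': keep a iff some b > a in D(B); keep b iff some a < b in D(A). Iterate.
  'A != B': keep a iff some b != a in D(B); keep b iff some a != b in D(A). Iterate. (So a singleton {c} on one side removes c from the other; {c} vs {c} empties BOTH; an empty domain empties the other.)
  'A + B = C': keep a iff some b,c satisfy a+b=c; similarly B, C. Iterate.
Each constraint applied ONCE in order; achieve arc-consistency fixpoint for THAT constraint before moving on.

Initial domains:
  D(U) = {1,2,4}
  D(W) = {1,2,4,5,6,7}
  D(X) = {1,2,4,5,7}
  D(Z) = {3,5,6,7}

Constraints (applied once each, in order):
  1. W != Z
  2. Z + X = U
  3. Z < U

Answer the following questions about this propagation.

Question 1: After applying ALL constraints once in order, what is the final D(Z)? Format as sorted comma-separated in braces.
Answer: {3}

Derivation:
Constraint 1 (W != Z) on D(W)={1,2,4,5,6,7} D(Z)={3,5,6,7}: no change
Constraint 2 (Z + X = U) on D(Z)={3,5,6,7} D(X)={1,2,4,5,7} D(U)={1,2,4}: Z {3,5,6,7}->{3}; X {1,2,4,5,7}->{1}; U {1,2,4}->{4}
Constraint 3 (Z < U) on D(Z)={3} D(U)={4}: no change
So after all 3 constraints: D(Z) = {3}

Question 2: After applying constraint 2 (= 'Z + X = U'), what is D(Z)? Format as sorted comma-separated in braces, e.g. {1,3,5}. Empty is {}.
Constraint 1 (W != Z) on D(W)={1,2,4,5,6,7} D(Z)={3,5,6,7}: no change
Constraint 2 (Z + X = U) on D(Z)={3,5,6,7} D(X)={1,2,4,5,7} D(U)={1,2,4}: Z {3,5,6,7}->{3}; X {1,2,4,5,7}->{1}; U {1,2,4}->{4}
So after constraint 2: D(Z) = {3}

Answer: {3}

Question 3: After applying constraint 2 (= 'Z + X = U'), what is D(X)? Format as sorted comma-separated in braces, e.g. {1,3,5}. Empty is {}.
Constraint 1 (W != Z) on D(W)={1,2,4,5,6,7} D(Z)={3,5,6,7}: no change
Constraint 2 (Z + X = U) on D(Z)={3,5,6,7} D(X)={1,2,4,5,7} D(U)={1,2,4}: Z {3,5,6,7}->{3}; X {1,2,4,5,7}->{1}; U {1,2,4}->{4}
So after constraint 2: D(X) = {1}

Answer: {1}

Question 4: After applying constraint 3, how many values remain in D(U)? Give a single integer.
Answer: 1

Derivation:
Constraint 1 (W != Z) on D(W)={1,2,4,5,6,7} D(Z)={3,5,6,7}: no change
Constraint 2 (Z + X = U) on D(Z)={3,5,6,7} D(X)={1,2,4,5,7} D(U)={1,2,4}: Z {3,5,6,7}->{3}; X {1,2,4,5,7}->{1}; U {1,2,4}->{4}
Constraint 3 (Z < U) on D(Z)={3} D(U)={4}: no change
So after constraint 3: D(U)={4}, size = 1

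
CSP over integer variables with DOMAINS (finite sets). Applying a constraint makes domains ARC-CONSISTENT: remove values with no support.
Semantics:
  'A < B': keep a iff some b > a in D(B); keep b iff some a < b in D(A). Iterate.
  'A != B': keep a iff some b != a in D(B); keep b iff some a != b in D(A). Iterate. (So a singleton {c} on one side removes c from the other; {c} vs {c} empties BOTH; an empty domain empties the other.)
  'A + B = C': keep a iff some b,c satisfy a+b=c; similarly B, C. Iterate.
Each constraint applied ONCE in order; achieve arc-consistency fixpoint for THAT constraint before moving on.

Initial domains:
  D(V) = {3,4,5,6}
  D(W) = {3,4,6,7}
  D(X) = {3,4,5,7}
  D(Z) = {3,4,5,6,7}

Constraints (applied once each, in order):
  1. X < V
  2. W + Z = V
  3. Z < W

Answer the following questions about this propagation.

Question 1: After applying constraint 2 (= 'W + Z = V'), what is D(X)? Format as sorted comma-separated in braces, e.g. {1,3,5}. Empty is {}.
Constraint 1 (X < V) on D(X)={3,4,5,7} D(V)={3,4,5,6}: X {3,4,5,7}->{3,4,5}; V {3,4,5,6}->{4,5,6}
Constraint 2 (W + Z = V) on D(W)={3,4,6,7} D(Z)={3,4,5,6,7} D(V)={4,5,6}: W {3,4,6,7}->{3}; Z {3,4,5,6,7}->{3}; V {4,5,6}->{6}
So after constraint 2: D(X) = {3,4,5}

Answer: {3,4,5}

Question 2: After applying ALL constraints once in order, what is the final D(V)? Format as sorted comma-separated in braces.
Constraint 1 (X < V) on D(X)={3,4,5,7} D(V)={3,4,5,6}: X {3,4,5,7}->{3,4,5}; V {3,4,5,6}->{4,5,6}
Constraint 2 (W + Z = V) on D(W)={3,4,6,7} D(Z)={3,4,5,6,7} D(V)={4,5,6}: W {3,4,6,7}->{3}; Z {3,4,5,6,7}->{3}; V {4,5,6}->{6}
Constraint 3 (Z < W) on D(Z)={3} D(W)={3}: Z {3}->{}; W {3}->{}
So after all 3 constraints: D(V) = {6}

Answer: {6}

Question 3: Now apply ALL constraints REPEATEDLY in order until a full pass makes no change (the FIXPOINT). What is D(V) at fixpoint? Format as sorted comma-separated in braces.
Answer: {}

Derivation:
pass 0 (initial): D(V)={3,4,5,6}
pass 1: V {3,4,5,6}->{6}; W {3,4,6,7}->{}; X {3,4,5,7}->{3,4,5}; Z {3,4,5,6,7}->{}
pass 2: V {6}->{}
pass 3: X {3,4,5}->{}
pass 4: no change
Fixpoint after 4 passes: D(V) = {}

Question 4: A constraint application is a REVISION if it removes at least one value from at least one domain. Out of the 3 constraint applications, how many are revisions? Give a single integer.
Constraint 1 (X < V) on D(X)={3,4,5,7} D(V)={3,4,5,6}: X {3,4,5,7}->{3,4,5}; V {3,4,5,6}->{4,5,6} => REVISION
Constraint 2 (W + Z = V) on D(W)={3,4,6,7} D(Z)={3,4,5,6,7} D(V)={4,5,6}: W {3,4,6,7}->{3}; Z {3,4,5,6,7}->{3}; V {4,5,6}->{6} => REVISION
Constraint 3 (Z < W) on D(Z)={3} D(W)={3}: Z {3}->{}; W {3}->{} => REVISION
Total revisions = 3

Answer: 3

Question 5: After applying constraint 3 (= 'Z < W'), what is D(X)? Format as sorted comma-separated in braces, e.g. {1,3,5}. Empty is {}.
Answer: {3,4,5}

Derivation:
Constraint 1 (X < V) on D(X)={3,4,5,7} D(V)={3,4,5,6}: X {3,4,5,7}->{3,4,5}; V {3,4,5,6}->{4,5,6}
Constraint 2 (W + Z = V) on D(W)={3,4,6,7} D(Z)={3,4,5,6,7} D(V)={4,5,6}: W {3,4,6,7}->{3}; Z {3,4,5,6,7}->{3}; V {4,5,6}->{6}
Constraint 3 (Z < W) on D(Z)={3} D(W)={3}: Z {3}->{}; W {3}->{}
So after constraint 3: D(X) = {3,4,5}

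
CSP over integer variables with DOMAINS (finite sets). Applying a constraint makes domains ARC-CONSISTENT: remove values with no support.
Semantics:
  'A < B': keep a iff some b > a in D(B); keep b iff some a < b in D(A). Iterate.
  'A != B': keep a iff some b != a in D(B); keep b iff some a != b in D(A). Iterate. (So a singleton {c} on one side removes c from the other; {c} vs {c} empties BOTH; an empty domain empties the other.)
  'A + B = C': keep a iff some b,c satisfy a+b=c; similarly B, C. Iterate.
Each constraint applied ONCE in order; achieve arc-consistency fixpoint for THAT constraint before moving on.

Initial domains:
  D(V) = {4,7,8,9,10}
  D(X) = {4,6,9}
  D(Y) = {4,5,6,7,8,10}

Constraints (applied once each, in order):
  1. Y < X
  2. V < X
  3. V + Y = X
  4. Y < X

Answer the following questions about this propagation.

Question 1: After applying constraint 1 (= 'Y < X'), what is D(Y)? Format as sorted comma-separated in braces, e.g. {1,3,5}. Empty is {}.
Answer: {4,5,6,7,8}

Derivation:
Constraint 1 (Y < X) on D(Y)={4,5,6,7,8,10} D(X)={4,6,9}: Y {4,5,6,7,8,10}->{4,5,6,7,8}; X {4,6,9}->{6,9}
So after constraint 1: D(Y) = {4,5,6,7,8}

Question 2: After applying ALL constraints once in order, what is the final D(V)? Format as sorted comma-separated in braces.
Answer: {4}

Derivation:
Constraint 1 (Y < X) on D(Y)={4,5,6,7,8,10} D(X)={4,6,9}: Y {4,5,6,7,8,10}->{4,5,6,7,8}; X {4,6,9}->{6,9}
Constraint 2 (V < X) on D(V)={4,7,8,9,10} D(X)={6,9}: V {4,7,8,9,10}->{4,7,8}
Constraint 3 (V + Y = X) on D(V)={4,7,8} D(Y)={4,5,6,7,8} D(X)={6,9}: V {4,7,8}->{4}; Y {4,5,6,7,8}->{5}; X {6,9}->{9}
Constraint 4 (Y < X) on D(Y)={5} D(X)={9}: no change
So after all 4 constraints: D(V) = {4}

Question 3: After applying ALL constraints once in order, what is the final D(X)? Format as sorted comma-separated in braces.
Constraint 1 (Y < X) on D(Y)={4,5,6,7,8,10} D(X)={4,6,9}: Y {4,5,6,7,8,10}->{4,5,6,7,8}; X {4,6,9}->{6,9}
Constraint 2 (V < X) on D(V)={4,7,8,9,10} D(X)={6,9}: V {4,7,8,9,10}->{4,7,8}
Constraint 3 (V + Y = X) on D(V)={4,7,8} D(Y)={4,5,6,7,8} D(X)={6,9}: V {4,7,8}->{4}; Y {4,5,6,7,8}->{5}; X {6,9}->{9}
Constraint 4 (Y < X) on D(Y)={5} D(X)={9}: no change
So after all 4 constraints: D(X) = {9}

Answer: {9}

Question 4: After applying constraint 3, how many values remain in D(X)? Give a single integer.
Answer: 1

Derivation:
Constraint 1 (Y < X) on D(Y)={4,5,6,7,8,10} D(X)={4,6,9}: Y {4,5,6,7,8,10}->{4,5,6,7,8}; X {4,6,9}->{6,9}
Constraint 2 (V < X) on D(V)={4,7,8,9,10} D(X)={6,9}: V {4,7,8,9,10}->{4,7,8}
Constraint 3 (V + Y = X) on D(V)={4,7,8} D(Y)={4,5,6,7,8} D(X)={6,9}: V {4,7,8}->{4}; Y {4,5,6,7,8}->{5}; X {6,9}->{9}
So after constraint 3: D(X)={9}, size = 1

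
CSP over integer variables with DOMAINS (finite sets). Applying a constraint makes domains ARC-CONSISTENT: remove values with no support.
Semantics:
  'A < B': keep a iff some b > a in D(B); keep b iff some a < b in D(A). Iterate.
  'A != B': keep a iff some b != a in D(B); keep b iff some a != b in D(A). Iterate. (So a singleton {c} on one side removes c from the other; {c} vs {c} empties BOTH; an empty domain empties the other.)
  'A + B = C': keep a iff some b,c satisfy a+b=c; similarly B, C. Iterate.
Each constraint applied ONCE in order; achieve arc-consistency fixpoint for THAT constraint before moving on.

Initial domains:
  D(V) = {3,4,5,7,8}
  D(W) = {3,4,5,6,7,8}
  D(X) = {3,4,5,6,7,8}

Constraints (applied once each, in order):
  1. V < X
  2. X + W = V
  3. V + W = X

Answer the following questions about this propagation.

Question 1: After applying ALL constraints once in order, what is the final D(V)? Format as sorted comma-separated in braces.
Constraint 1 (V < X) on D(V)={3,4,5,7,8} D(X)={3,4,5,6,7,8}: V {3,4,5,7,8}->{3,4,5,7}; X {3,4,5,6,7,8}->{4,5,6,7,8}
Constraint 2 (X + W = V) on D(X)={4,5,6,7,8} D(W)={3,4,5,6,7,8} D(V)={3,4,5,7}: X {4,5,6,7,8}->{4}; W {3,4,5,6,7,8}->{3}; V {3,4,5,7}->{7}
Constraint 3 (V + W = X) on D(V)={7} D(W)={3} D(X)={4}: V {7}->{}; W {3}->{}; X {4}->{}
So after all 3 constraints: D(V) = {}

Answer: {}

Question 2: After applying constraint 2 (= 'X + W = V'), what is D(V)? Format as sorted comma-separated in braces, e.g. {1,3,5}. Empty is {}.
Answer: {7}

Derivation:
Constraint 1 (V < X) on D(V)={3,4,5,7,8} D(X)={3,4,5,6,7,8}: V {3,4,5,7,8}->{3,4,5,7}; X {3,4,5,6,7,8}->{4,5,6,7,8}
Constraint 2 (X + W = V) on D(X)={4,5,6,7,8} D(W)={3,4,5,6,7,8} D(V)={3,4,5,7}: X {4,5,6,7,8}->{4}; W {3,4,5,6,7,8}->{3}; V {3,4,5,7}->{7}
So after constraint 2: D(V) = {7}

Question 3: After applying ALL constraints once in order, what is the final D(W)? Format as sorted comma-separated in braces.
Constraint 1 (V < X) on D(V)={3,4,5,7,8} D(X)={3,4,5,6,7,8}: V {3,4,5,7,8}->{3,4,5,7}; X {3,4,5,6,7,8}->{4,5,6,7,8}
Constraint 2 (X + W = V) on D(X)={4,5,6,7,8} D(W)={3,4,5,6,7,8} D(V)={3,4,5,7}: X {4,5,6,7,8}->{4}; W {3,4,5,6,7,8}->{3}; V {3,4,5,7}->{7}
Constraint 3 (V + W = X) on D(V)={7} D(W)={3} D(X)={4}: V {7}->{}; W {3}->{}; X {4}->{}
So after all 3 constraints: D(W) = {}

Answer: {}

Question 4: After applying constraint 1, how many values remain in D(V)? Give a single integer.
Answer: 4

Derivation:
Constraint 1 (V < X) on D(V)={3,4,5,7,8} D(X)={3,4,5,6,7,8}: V {3,4,5,7,8}->{3,4,5,7}; X {3,4,5,6,7,8}->{4,5,6,7,8}
So after constraint 1: D(V)={3,4,5,7}, size = 4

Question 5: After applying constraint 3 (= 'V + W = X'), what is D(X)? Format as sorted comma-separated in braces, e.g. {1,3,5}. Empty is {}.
Answer: {}

Derivation:
Constraint 1 (V < X) on D(V)={3,4,5,7,8} D(X)={3,4,5,6,7,8}: V {3,4,5,7,8}->{3,4,5,7}; X {3,4,5,6,7,8}->{4,5,6,7,8}
Constraint 2 (X + W = V) on D(X)={4,5,6,7,8} D(W)={3,4,5,6,7,8} D(V)={3,4,5,7}: X {4,5,6,7,8}->{4}; W {3,4,5,6,7,8}->{3}; V {3,4,5,7}->{7}
Constraint 3 (V + W = X) on D(V)={7} D(W)={3} D(X)={4}: V {7}->{}; W {3}->{}; X {4}->{}
So after constraint 3: D(X) = {}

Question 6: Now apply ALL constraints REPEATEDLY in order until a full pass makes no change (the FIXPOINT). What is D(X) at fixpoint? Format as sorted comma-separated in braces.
pass 0 (initial): D(X)={3,4,5,6,7,8}
pass 1: V {3,4,5,7,8}->{}; W {3,4,5,6,7,8}->{}; X {3,4,5,6,7,8}->{}
pass 2: no change
Fixpoint after 2 passes: D(X) = {}

Answer: {}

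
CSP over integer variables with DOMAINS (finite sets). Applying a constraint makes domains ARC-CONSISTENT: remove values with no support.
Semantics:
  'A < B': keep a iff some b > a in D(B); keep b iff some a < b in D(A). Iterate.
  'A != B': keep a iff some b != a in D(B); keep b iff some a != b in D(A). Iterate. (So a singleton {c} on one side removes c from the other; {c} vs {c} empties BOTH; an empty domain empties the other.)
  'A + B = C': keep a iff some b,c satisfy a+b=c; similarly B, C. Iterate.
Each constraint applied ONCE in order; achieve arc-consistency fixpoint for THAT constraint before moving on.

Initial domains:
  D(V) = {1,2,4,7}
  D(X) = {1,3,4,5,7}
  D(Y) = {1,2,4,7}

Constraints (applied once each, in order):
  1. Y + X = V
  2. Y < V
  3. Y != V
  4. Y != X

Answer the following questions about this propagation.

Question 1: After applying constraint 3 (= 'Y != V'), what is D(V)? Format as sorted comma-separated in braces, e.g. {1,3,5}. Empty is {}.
Answer: {2,4,7}

Derivation:
Constraint 1 (Y + X = V) on D(Y)={1,2,4,7} D(X)={1,3,4,5,7} D(V)={1,2,4,7}: Y {1,2,4,7}->{1,2,4}; X {1,3,4,5,7}->{1,3,5}; V {1,2,4,7}->{2,4,7}
Constraint 2 (Y < V) on D(Y)={1,2,4} D(V)={2,4,7}: no change
Constraint 3 (Y != V) on D(Y)={1,2,4} D(V)={2,4,7}: no change
So after constraint 3: D(V) = {2,4,7}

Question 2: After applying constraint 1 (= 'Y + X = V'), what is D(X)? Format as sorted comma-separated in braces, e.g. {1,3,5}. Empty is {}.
Answer: {1,3,5}

Derivation:
Constraint 1 (Y + X = V) on D(Y)={1,2,4,7} D(X)={1,3,4,5,7} D(V)={1,2,4,7}: Y {1,2,4,7}->{1,2,4}; X {1,3,4,5,7}->{1,3,5}; V {1,2,4,7}->{2,4,7}
So after constraint 1: D(X) = {1,3,5}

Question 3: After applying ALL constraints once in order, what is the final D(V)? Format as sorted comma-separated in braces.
Constraint 1 (Y + X = V) on D(Y)={1,2,4,7} D(X)={1,3,4,5,7} D(V)={1,2,4,7}: Y {1,2,4,7}->{1,2,4}; X {1,3,4,5,7}->{1,3,5}; V {1,2,4,7}->{2,4,7}
Constraint 2 (Y < V) on D(Y)={1,2,4} D(V)={2,4,7}: no change
Constraint 3 (Y != V) on D(Y)={1,2,4} D(V)={2,4,7}: no change
Constraint 4 (Y != X) on D(Y)={1,2,4} D(X)={1,3,5}: no change
So after all 4 constraints: D(V) = {2,4,7}

Answer: {2,4,7}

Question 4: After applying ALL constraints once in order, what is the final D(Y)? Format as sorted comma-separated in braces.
Answer: {1,2,4}

Derivation:
Constraint 1 (Y + X = V) on D(Y)={1,2,4,7} D(X)={1,3,4,5,7} D(V)={1,2,4,7}: Y {1,2,4,7}->{1,2,4}; X {1,3,4,5,7}->{1,3,5}; V {1,2,4,7}->{2,4,7}
Constraint 2 (Y < V) on D(Y)={1,2,4} D(V)={2,4,7}: no change
Constraint 3 (Y != V) on D(Y)={1,2,4} D(V)={2,4,7}: no change
Constraint 4 (Y != X) on D(Y)={1,2,4} D(X)={1,3,5}: no change
So after all 4 constraints: D(Y) = {1,2,4}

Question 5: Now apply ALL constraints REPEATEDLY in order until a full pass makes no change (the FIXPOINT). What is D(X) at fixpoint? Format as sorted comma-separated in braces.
Answer: {1,3,5}

Derivation:
pass 0 (initial): D(X)={1,3,4,5,7}
pass 1: V {1,2,4,7}->{2,4,7}; X {1,3,4,5,7}->{1,3,5}; Y {1,2,4,7}->{1,2,4}
pass 2: no change
Fixpoint after 2 passes: D(X) = {1,3,5}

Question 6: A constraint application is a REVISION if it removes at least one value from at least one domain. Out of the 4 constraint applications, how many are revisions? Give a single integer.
Answer: 1

Derivation:
Constraint 1 (Y + X = V) on D(Y)={1,2,4,7} D(X)={1,3,4,5,7} D(V)={1,2,4,7}: Y {1,2,4,7}->{1,2,4}; X {1,3,4,5,7}->{1,3,5}; V {1,2,4,7}->{2,4,7} => REVISION
Constraint 2 (Y < V) on D(Y)={1,2,4} D(V)={2,4,7}: no change => not a revision
Constraint 3 (Y != V) on D(Y)={1,2,4} D(V)={2,4,7}: no change => not a revision
Constraint 4 (Y != X) on D(Y)={1,2,4} D(X)={1,3,5}: no change => not a revision
Total revisions = 1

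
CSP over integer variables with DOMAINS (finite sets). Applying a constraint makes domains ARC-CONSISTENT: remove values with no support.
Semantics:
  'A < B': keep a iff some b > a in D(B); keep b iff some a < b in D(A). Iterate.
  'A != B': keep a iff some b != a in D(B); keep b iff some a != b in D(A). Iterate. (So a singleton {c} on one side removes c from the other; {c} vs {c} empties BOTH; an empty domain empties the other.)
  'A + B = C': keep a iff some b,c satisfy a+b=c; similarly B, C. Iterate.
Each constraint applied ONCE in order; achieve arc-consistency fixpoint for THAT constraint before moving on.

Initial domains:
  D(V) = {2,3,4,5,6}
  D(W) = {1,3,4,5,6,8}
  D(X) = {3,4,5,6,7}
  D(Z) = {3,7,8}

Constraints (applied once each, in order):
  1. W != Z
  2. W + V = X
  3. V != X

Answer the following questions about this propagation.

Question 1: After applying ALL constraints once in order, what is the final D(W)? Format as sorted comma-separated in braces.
Constraint 1 (W != Z) on D(W)={1,3,4,5,6,8} D(Z)={3,7,8}: no change
Constraint 2 (W + V = X) on D(W)={1,3,4,5,6,8} D(V)={2,3,4,5,6} D(X)={3,4,5,6,7}: W {1,3,4,5,6,8}->{1,3,4,5}
Constraint 3 (V != X) on D(V)={2,3,4,5,6} D(X)={3,4,5,6,7}: no change
So after all 3 constraints: D(W) = {1,3,4,5}

Answer: {1,3,4,5}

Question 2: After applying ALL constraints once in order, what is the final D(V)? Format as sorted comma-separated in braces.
Constraint 1 (W != Z) on D(W)={1,3,4,5,6,8} D(Z)={3,7,8}: no change
Constraint 2 (W + V = X) on D(W)={1,3,4,5,6,8} D(V)={2,3,4,5,6} D(X)={3,4,5,6,7}: W {1,3,4,5,6,8}->{1,3,4,5}
Constraint 3 (V != X) on D(V)={2,3,4,5,6} D(X)={3,4,5,6,7}: no change
So after all 3 constraints: D(V) = {2,3,4,5,6}

Answer: {2,3,4,5,6}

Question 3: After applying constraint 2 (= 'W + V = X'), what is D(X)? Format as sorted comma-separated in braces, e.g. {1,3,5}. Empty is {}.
Constraint 1 (W != Z) on D(W)={1,3,4,5,6,8} D(Z)={3,7,8}: no change
Constraint 2 (W + V = X) on D(W)={1,3,4,5,6,8} D(V)={2,3,4,5,6} D(X)={3,4,5,6,7}: W {1,3,4,5,6,8}->{1,3,4,5}
So after constraint 2: D(X) = {3,4,5,6,7}

Answer: {3,4,5,6,7}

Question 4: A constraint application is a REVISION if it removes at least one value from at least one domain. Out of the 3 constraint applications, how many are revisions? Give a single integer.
Constraint 1 (W != Z) on D(W)={1,3,4,5,6,8} D(Z)={3,7,8}: no change => not a revision
Constraint 2 (W + V = X) on D(W)={1,3,4,5,6,8} D(V)={2,3,4,5,6} D(X)={3,4,5,6,7}: W {1,3,4,5,6,8}->{1,3,4,5} => REVISION
Constraint 3 (V != X) on D(V)={2,3,4,5,6} D(X)={3,4,5,6,7}: no change => not a revision
Total revisions = 1

Answer: 1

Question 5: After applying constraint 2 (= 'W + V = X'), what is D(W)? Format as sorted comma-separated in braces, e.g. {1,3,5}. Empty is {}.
Answer: {1,3,4,5}

Derivation:
Constraint 1 (W != Z) on D(W)={1,3,4,5,6,8} D(Z)={3,7,8}: no change
Constraint 2 (W + V = X) on D(W)={1,3,4,5,6,8} D(V)={2,3,4,5,6} D(X)={3,4,5,6,7}: W {1,3,4,5,6,8}->{1,3,4,5}
So after constraint 2: D(W) = {1,3,4,5}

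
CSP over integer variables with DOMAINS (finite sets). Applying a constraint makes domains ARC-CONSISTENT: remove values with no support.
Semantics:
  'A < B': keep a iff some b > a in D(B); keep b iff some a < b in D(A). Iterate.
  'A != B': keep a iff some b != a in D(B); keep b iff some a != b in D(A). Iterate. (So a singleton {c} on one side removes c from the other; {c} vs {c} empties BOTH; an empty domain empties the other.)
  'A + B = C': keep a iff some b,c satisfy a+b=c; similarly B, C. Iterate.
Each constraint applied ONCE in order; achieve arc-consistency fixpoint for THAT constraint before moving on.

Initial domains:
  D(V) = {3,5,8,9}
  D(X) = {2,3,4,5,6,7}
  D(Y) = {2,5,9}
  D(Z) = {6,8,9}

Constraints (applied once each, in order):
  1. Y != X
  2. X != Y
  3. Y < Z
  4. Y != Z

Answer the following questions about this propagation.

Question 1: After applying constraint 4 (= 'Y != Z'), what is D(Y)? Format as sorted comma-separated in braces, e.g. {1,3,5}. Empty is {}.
Answer: {2,5}

Derivation:
Constraint 1 (Y != X) on D(Y)={2,5,9} D(X)={2,3,4,5,6,7}: no change
Constraint 2 (X != Y) on D(X)={2,3,4,5,6,7} D(Y)={2,5,9}: no change
Constraint 3 (Y < Z) on D(Y)={2,5,9} D(Z)={6,8,9}: Y {2,5,9}->{2,5}
Constraint 4 (Y != Z) on D(Y)={2,5} D(Z)={6,8,9}: no change
So after constraint 4: D(Y) = {2,5}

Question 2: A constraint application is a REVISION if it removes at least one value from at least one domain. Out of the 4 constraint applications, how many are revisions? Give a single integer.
Constraint 1 (Y != X) on D(Y)={2,5,9} D(X)={2,3,4,5,6,7}: no change => not a revision
Constraint 2 (X != Y) on D(X)={2,3,4,5,6,7} D(Y)={2,5,9}: no change => not a revision
Constraint 3 (Y < Z) on D(Y)={2,5,9} D(Z)={6,8,9}: Y {2,5,9}->{2,5} => REVISION
Constraint 4 (Y != Z) on D(Y)={2,5} D(Z)={6,8,9}: no change => not a revision
Total revisions = 1

Answer: 1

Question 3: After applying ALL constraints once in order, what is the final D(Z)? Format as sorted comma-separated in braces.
Answer: {6,8,9}

Derivation:
Constraint 1 (Y != X) on D(Y)={2,5,9} D(X)={2,3,4,5,6,7}: no change
Constraint 2 (X != Y) on D(X)={2,3,4,5,6,7} D(Y)={2,5,9}: no change
Constraint 3 (Y < Z) on D(Y)={2,5,9} D(Z)={6,8,9}: Y {2,5,9}->{2,5}
Constraint 4 (Y != Z) on D(Y)={2,5} D(Z)={6,8,9}: no change
So after all 4 constraints: D(Z) = {6,8,9}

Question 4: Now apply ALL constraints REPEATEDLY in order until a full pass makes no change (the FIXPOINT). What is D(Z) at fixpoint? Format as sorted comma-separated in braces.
pass 0 (initial): D(Z)={6,8,9}
pass 1: Y {2,5,9}->{2,5}
pass 2: no change
Fixpoint after 2 passes: D(Z) = {6,8,9}

Answer: {6,8,9}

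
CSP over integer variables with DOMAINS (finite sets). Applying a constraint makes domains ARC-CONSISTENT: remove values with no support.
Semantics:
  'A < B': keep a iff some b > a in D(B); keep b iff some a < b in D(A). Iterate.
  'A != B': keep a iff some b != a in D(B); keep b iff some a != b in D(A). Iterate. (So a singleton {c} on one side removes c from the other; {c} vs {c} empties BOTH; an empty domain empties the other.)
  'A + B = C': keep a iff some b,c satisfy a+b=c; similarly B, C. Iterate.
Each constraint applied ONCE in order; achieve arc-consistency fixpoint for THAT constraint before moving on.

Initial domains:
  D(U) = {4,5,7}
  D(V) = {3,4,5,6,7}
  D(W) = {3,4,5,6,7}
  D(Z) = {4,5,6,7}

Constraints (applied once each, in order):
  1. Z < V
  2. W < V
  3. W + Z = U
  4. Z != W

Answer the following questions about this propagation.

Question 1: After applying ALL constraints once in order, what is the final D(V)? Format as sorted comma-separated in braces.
Constraint 1 (Z < V) on D(Z)={4,5,6,7} D(V)={3,4,5,6,7}: Z {4,5,6,7}->{4,5,6}; V {3,4,5,6,7}->{5,6,7}
Constraint 2 (W < V) on D(W)={3,4,5,6,7} D(V)={5,6,7}: W {3,4,5,6,7}->{3,4,5,6}
Constraint 3 (W + Z = U) on D(W)={3,4,5,6} D(Z)={4,5,6} D(U)={4,5,7}: W {3,4,5,6}->{3}; Z {4,5,6}->{4}; U {4,5,7}->{7}
Constraint 4 (Z != W) on D(Z)={4} D(W)={3}: no change
So after all 4 constraints: D(V) = {5,6,7}

Answer: {5,6,7}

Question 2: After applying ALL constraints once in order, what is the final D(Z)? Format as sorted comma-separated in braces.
Answer: {4}

Derivation:
Constraint 1 (Z < V) on D(Z)={4,5,6,7} D(V)={3,4,5,6,7}: Z {4,5,6,7}->{4,5,6}; V {3,4,5,6,7}->{5,6,7}
Constraint 2 (W < V) on D(W)={3,4,5,6,7} D(V)={5,6,7}: W {3,4,5,6,7}->{3,4,5,6}
Constraint 3 (W + Z = U) on D(W)={3,4,5,6} D(Z)={4,5,6} D(U)={4,5,7}: W {3,4,5,6}->{3}; Z {4,5,6}->{4}; U {4,5,7}->{7}
Constraint 4 (Z != W) on D(Z)={4} D(W)={3}: no change
So after all 4 constraints: D(Z) = {4}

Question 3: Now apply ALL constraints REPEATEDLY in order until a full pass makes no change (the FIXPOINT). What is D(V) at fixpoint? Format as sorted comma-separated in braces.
pass 0 (initial): D(V)={3,4,5,6,7}
pass 1: U {4,5,7}->{7}; V {3,4,5,6,7}->{5,6,7}; W {3,4,5,6,7}->{3}; Z {4,5,6,7}->{4}
pass 2: no change
Fixpoint after 2 passes: D(V) = {5,6,7}

Answer: {5,6,7}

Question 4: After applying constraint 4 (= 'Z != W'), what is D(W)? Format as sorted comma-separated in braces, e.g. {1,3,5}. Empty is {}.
Constraint 1 (Z < V) on D(Z)={4,5,6,7} D(V)={3,4,5,6,7}: Z {4,5,6,7}->{4,5,6}; V {3,4,5,6,7}->{5,6,7}
Constraint 2 (W < V) on D(W)={3,4,5,6,7} D(V)={5,6,7}: W {3,4,5,6,7}->{3,4,5,6}
Constraint 3 (W + Z = U) on D(W)={3,4,5,6} D(Z)={4,5,6} D(U)={4,5,7}: W {3,4,5,6}->{3}; Z {4,5,6}->{4}; U {4,5,7}->{7}
Constraint 4 (Z != W) on D(Z)={4} D(W)={3}: no change
So after constraint 4: D(W) = {3}

Answer: {3}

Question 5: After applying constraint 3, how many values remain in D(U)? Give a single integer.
Constraint 1 (Z < V) on D(Z)={4,5,6,7} D(V)={3,4,5,6,7}: Z {4,5,6,7}->{4,5,6}; V {3,4,5,6,7}->{5,6,7}
Constraint 2 (W < V) on D(W)={3,4,5,6,7} D(V)={5,6,7}: W {3,4,5,6,7}->{3,4,5,6}
Constraint 3 (W + Z = U) on D(W)={3,4,5,6} D(Z)={4,5,6} D(U)={4,5,7}: W {3,4,5,6}->{3}; Z {4,5,6}->{4}; U {4,5,7}->{7}
So after constraint 3: D(U)={7}, size = 1

Answer: 1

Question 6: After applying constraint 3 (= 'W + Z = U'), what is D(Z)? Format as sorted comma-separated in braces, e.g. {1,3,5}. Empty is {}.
Constraint 1 (Z < V) on D(Z)={4,5,6,7} D(V)={3,4,5,6,7}: Z {4,5,6,7}->{4,5,6}; V {3,4,5,6,7}->{5,6,7}
Constraint 2 (W < V) on D(W)={3,4,5,6,7} D(V)={5,6,7}: W {3,4,5,6,7}->{3,4,5,6}
Constraint 3 (W + Z = U) on D(W)={3,4,5,6} D(Z)={4,5,6} D(U)={4,5,7}: W {3,4,5,6}->{3}; Z {4,5,6}->{4}; U {4,5,7}->{7}
So after constraint 3: D(Z) = {4}

Answer: {4}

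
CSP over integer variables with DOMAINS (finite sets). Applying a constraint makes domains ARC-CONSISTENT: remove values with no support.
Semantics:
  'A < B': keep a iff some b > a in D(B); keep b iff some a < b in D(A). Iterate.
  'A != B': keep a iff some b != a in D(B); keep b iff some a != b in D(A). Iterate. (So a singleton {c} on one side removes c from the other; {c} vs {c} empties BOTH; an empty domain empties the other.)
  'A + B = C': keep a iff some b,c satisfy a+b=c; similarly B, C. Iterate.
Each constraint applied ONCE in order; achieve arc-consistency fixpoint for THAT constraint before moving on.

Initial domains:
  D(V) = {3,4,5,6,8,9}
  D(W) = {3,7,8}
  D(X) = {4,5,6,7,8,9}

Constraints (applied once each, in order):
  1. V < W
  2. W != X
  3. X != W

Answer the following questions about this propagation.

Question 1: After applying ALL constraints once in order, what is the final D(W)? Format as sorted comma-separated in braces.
Answer: {7,8}

Derivation:
Constraint 1 (V < W) on D(V)={3,4,5,6,8,9} D(W)={3,7,8}: V {3,4,5,6,8,9}->{3,4,5,6}; W {3,7,8}->{7,8}
Constraint 2 (W != X) on D(W)={7,8} D(X)={4,5,6,7,8,9}: no change
Constraint 3 (X != W) on D(X)={4,5,6,7,8,9} D(W)={7,8}: no change
So after all 3 constraints: D(W) = {7,8}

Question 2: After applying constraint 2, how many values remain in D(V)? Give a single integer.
Answer: 4

Derivation:
Constraint 1 (V < W) on D(V)={3,4,5,6,8,9} D(W)={3,7,8}: V {3,4,5,6,8,9}->{3,4,5,6}; W {3,7,8}->{7,8}
Constraint 2 (W != X) on D(W)={7,8} D(X)={4,5,6,7,8,9}: no change
So after constraint 2: D(V)={3,4,5,6}, size = 4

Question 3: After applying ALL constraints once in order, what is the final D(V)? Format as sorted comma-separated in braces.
Constraint 1 (V < W) on D(V)={3,4,5,6,8,9} D(W)={3,7,8}: V {3,4,5,6,8,9}->{3,4,5,6}; W {3,7,8}->{7,8}
Constraint 2 (W != X) on D(W)={7,8} D(X)={4,5,6,7,8,9}: no change
Constraint 3 (X != W) on D(X)={4,5,6,7,8,9} D(W)={7,8}: no change
So after all 3 constraints: D(V) = {3,4,5,6}

Answer: {3,4,5,6}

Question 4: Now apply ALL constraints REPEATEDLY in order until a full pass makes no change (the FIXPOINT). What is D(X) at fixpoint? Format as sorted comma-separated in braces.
Answer: {4,5,6,7,8,9}

Derivation:
pass 0 (initial): D(X)={4,5,6,7,8,9}
pass 1: V {3,4,5,6,8,9}->{3,4,5,6}; W {3,7,8}->{7,8}
pass 2: no change
Fixpoint after 2 passes: D(X) = {4,5,6,7,8,9}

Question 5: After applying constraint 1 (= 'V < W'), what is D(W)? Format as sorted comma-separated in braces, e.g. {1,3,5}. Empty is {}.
Answer: {7,8}

Derivation:
Constraint 1 (V < W) on D(V)={3,4,5,6,8,9} D(W)={3,7,8}: V {3,4,5,6,8,9}->{3,4,5,6}; W {3,7,8}->{7,8}
So after constraint 1: D(W) = {7,8}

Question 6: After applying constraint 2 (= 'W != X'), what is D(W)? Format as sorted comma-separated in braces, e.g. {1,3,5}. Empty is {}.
Constraint 1 (V < W) on D(V)={3,4,5,6,8,9} D(W)={3,7,8}: V {3,4,5,6,8,9}->{3,4,5,6}; W {3,7,8}->{7,8}
Constraint 2 (W != X) on D(W)={7,8} D(X)={4,5,6,7,8,9}: no change
So after constraint 2: D(W) = {7,8}

Answer: {7,8}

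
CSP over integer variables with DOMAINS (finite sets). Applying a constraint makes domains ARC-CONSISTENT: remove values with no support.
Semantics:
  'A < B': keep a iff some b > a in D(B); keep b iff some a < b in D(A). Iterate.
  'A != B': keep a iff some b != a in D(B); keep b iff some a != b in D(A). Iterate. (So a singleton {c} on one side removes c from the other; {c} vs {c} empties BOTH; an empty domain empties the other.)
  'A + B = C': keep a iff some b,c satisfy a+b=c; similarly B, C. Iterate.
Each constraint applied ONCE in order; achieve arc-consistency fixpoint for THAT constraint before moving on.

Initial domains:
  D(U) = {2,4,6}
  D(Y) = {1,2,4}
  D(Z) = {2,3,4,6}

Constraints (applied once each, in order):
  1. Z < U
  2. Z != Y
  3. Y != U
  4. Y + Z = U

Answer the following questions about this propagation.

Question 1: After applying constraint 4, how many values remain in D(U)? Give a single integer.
Answer: 2

Derivation:
Constraint 1 (Z < U) on D(Z)={2,3,4,6} D(U)={2,4,6}: Z {2,3,4,6}->{2,3,4}; U {2,4,6}->{4,6}
Constraint 2 (Z != Y) on D(Z)={2,3,4} D(Y)={1,2,4}: no change
Constraint 3 (Y != U) on D(Y)={1,2,4} D(U)={4,6}: no change
Constraint 4 (Y + Z = U) on D(Y)={1,2,4} D(Z)={2,3,4} D(U)={4,6}: no change
So after constraint 4: D(U)={4,6}, size = 2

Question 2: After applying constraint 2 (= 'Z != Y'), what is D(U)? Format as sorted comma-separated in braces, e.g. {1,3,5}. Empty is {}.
Answer: {4,6}

Derivation:
Constraint 1 (Z < U) on D(Z)={2,3,4,6} D(U)={2,4,6}: Z {2,3,4,6}->{2,3,4}; U {2,4,6}->{4,6}
Constraint 2 (Z != Y) on D(Z)={2,3,4} D(Y)={1,2,4}: no change
So after constraint 2: D(U) = {4,6}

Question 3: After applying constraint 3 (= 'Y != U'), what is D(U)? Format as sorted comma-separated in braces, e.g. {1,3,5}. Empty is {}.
Answer: {4,6}

Derivation:
Constraint 1 (Z < U) on D(Z)={2,3,4,6} D(U)={2,4,6}: Z {2,3,4,6}->{2,3,4}; U {2,4,6}->{4,6}
Constraint 2 (Z != Y) on D(Z)={2,3,4} D(Y)={1,2,4}: no change
Constraint 3 (Y != U) on D(Y)={1,2,4} D(U)={4,6}: no change
So after constraint 3: D(U) = {4,6}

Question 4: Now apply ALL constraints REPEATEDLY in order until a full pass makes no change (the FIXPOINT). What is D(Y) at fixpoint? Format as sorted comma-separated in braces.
pass 0 (initial): D(Y)={1,2,4}
pass 1: U {2,4,6}->{4,6}; Z {2,3,4,6}->{2,3,4}
pass 2: no change
Fixpoint after 2 passes: D(Y) = {1,2,4}

Answer: {1,2,4}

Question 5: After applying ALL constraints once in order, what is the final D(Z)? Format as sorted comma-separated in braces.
Answer: {2,3,4}

Derivation:
Constraint 1 (Z < U) on D(Z)={2,3,4,6} D(U)={2,4,6}: Z {2,3,4,6}->{2,3,4}; U {2,4,6}->{4,6}
Constraint 2 (Z != Y) on D(Z)={2,3,4} D(Y)={1,2,4}: no change
Constraint 3 (Y != U) on D(Y)={1,2,4} D(U)={4,6}: no change
Constraint 4 (Y + Z = U) on D(Y)={1,2,4} D(Z)={2,3,4} D(U)={4,6}: no change
So after all 4 constraints: D(Z) = {2,3,4}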